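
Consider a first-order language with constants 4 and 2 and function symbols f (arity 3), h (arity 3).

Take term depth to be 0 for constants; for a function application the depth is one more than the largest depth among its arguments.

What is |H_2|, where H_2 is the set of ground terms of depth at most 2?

11666

If N_k denotes the number of depth-≤k ground terms, the 2 constants give N_0 = 2, and each function symbol of arity r contributes N_{k-1}^r new terms at level k: N_k = 2 + N_{k-1}^3 + N_{k-1}^3.
N_0 = 2
N_1 = 2 + 2^3 + 2^3 = 18
N_2 = 2 + 18^3 + 18^3 = 11666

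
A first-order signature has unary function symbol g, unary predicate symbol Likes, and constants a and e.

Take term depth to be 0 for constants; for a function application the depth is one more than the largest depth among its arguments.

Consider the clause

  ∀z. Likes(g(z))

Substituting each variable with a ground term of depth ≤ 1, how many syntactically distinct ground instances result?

Ground terms of depth ≤ 1:
  Let N_k = |{terms of depth ≤ k}|. Then N_0 = 2 and N_k = 2 + N_{k-1} for k ≥ 1 (one summand per function symbol, arity giving the exponent).
  N_0 = 2
  N_1 = 2 + 2 = 4
So there are 4 ground terms available for substitution.
The clause has 1 distinct variable (z), which appears in the body. In the free term algebra distinct substitutions yield syntactically distinct ground instances.
Number of ground instances = 4.

4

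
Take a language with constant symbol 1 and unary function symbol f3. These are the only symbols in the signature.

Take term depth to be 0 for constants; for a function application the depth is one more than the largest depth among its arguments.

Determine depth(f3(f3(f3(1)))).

depth(f3(1)) = 1 + depth(1) = 1 + 0 = 1
depth(f3(f3(1))) = 1 + depth(f3(1)) = 1 + 1 = 2
depth(f3(f3(f3(1)))) = 1 + depth(f3(f3(1))) = 1 + 2 = 3

3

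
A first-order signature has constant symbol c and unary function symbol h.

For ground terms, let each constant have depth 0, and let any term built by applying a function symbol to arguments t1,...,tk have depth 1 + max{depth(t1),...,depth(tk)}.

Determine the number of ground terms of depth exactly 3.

Write N_k for the number of ground terms of depth ≤ k. A term of depth ≤ k is either a constant or a function symbol applied to arguments of depth ≤ k−1, so N_k = 1 + N_{k-1}.
N_0 = 1
N_1 = 1 + 1 = 2
N_2 = 1 + 2 = 3
N_3 = 1 + 3 = 4
Terms of depth exactly 3: N_3 − N_2 = 4 − 3 = 1.

1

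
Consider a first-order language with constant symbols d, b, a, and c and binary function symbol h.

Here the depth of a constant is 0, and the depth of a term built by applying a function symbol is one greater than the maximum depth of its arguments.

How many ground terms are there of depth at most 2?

404

Write N_k for the number of ground terms of depth ≤ k. A term of depth ≤ k is either a constant or a function symbol applied to arguments of depth ≤ k−1, so N_k = 4 + N_{k-1}^2.
N_0 = 4
N_1 = 4 + 4^2 = 20
N_2 = 4 + 20^2 = 404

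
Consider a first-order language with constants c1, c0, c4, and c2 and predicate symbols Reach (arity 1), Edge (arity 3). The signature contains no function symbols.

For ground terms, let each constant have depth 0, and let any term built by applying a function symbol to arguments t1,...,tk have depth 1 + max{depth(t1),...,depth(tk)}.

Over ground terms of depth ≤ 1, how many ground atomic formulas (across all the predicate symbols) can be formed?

68

First count ground terms of depth ≤ 1.
With no function symbols every ground term is a constant, so there are exactly 4 ground terms at every depth bound.
N_0 = 4
N_1 = 4
Explicitly: c1, c0, c4, c2.
So |H| = 4.
Each predicate of arity r yields |H|^r ground atoms (one per choice of an r-tuple from H):
  Reach: 4;  Edge: 4^3 = 64
Total ground atoms: 4 + 64 = 68.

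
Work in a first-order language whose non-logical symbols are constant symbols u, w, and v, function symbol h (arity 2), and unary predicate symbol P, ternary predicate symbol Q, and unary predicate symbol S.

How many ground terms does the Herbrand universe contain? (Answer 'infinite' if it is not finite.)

The signature has at least one function symbol (h, arity 2) and at least one constant (u).
Iterating h gives infinitely many distinct ground terms: u, h(u, u), h(h(u, u), h(u, u)), ...
So the Herbrand universe is infinite.

infinite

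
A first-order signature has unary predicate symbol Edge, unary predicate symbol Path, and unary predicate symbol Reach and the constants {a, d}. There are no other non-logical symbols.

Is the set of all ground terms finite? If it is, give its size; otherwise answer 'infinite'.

There are no function symbols, so every ground term is one of the 2 constants.
The Herbrand universe is {a, d}, which is finite with 2 elements.

2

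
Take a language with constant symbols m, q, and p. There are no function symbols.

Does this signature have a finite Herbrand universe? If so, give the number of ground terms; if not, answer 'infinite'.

There are no function symbols, so every ground term is one of the 3 constants.
The Herbrand universe is {m, q, p}, which is finite with 3 elements.

3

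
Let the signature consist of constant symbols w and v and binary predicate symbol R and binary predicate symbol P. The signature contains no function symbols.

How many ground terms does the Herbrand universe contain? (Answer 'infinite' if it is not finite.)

2

There are no function symbols, so every ground term is one of the 2 constants.
The Herbrand universe is {w, v}, which is finite with 2 elements.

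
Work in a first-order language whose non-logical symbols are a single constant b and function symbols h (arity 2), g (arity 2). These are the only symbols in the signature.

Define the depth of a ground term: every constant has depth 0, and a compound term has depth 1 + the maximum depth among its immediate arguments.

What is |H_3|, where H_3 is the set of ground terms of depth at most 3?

723

Let N_k count ground terms of depth at most k. Each non-constant term of depth ≤ k is some function symbol applied to depth-≤(k−1) arguments, giving N_k = 1 + N_{k-1}^2 + N_{k-1}^2.
N_0 = 1
N_1 = 1 + 1^2 + 1^2 = 3
N_2 = 1 + 3^2 + 3^2 = 19
N_3 = 1 + 19^2 + 19^2 = 723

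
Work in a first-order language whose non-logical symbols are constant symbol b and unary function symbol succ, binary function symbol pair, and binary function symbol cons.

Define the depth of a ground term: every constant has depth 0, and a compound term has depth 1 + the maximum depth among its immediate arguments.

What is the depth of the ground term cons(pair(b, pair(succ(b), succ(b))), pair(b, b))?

depth(succ(b)) = 1 + depth(b) = 1 + 0 = 1
depth(pair(succ(b), succ(b))) = 1 + max(1, 1) = 2
depth(pair(b, pair(succ(b), succ(b)))) = 1 + max(0, 2) = 3
depth(pair(b, b)) = 1 + max(0, 0) = 1
depth(cons(pair(b, pair(succ(b), succ(b))), pair(b, b))) = 1 + max(3, 1) = 4

4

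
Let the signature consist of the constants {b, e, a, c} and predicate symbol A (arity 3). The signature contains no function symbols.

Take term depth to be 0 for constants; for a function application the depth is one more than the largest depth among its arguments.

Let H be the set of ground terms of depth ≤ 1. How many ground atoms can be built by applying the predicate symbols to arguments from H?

First count ground terms of depth ≤ 1.
With no function symbols every ground term is a constant, so there are exactly 4 ground terms at every depth bound.
N_0 = 4
N_1 = 4
Explicitly: b, e, a, c.
So |H| = 4.
For each predicate symbol, the number of ground atoms is |H| raised to its arity; summing:
  A: 4^3 = 64
Total ground atoms: 64.

64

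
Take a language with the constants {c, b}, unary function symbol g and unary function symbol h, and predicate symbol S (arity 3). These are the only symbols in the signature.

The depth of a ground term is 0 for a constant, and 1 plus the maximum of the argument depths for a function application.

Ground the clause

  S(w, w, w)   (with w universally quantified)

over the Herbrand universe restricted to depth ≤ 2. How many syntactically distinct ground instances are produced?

Ground terms of depth ≤ 2:
  Let N_k = |{terms of depth ≤ k}|. Then N_0 = 2 and N_k = 2 + N_{k-1} + N_{k-1} for k ≥ 1 (one summand per function symbol, arity giving the exponent).
  N_0 = 2
  N_1 = 2 + 2 + 2 = 6
  N_2 = 2 + 6 + 6 = 14
So there are 14 ground terms available for substitution.
The variable w ranges independently over the available ground terms, and distinct assignments produce distinct instances.
Number of ground instances = 14.

14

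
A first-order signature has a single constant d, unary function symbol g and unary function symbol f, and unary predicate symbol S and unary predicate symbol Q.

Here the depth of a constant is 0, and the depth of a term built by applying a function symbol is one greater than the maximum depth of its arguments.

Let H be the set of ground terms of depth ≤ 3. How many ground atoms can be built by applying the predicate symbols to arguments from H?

First count ground terms of depth ≤ 3.
Write N_k for the number of ground terms of depth ≤ k. A term of depth ≤ k is either a constant or a function symbol applied to arguments of depth ≤ k−1, so N_k = 1 + N_{k-1} + N_{k-1}.
N_0 = 1
N_1 = 1 + 1 + 1 = 3
N_2 = 1 + 3 + 3 = 7
N_3 = 1 + 7 + 7 = 15
So |H| = 15.
For each predicate symbol, the number of ground atoms is |H| raised to its arity; summing:
  S: 15;  Q: 15
Total ground atoms: 15 + 15 = 30.

30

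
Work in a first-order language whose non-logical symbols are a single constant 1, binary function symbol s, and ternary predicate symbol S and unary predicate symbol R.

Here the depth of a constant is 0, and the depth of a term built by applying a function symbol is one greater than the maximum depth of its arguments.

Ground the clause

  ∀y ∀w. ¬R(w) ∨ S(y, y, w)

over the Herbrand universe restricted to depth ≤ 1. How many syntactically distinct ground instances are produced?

Ground terms of depth ≤ 1:
  Let N_k count ground terms of depth at most k. Each non-constant term of depth ≤ k is some function symbol applied to depth-≤(k−1) arguments, giving N_k = 1 + N_{k-1}^2.
  N_0 = 1
  N_1 = 1 + 1^2 = 2
So there are 2 ground terms available for substitution.
The clause has 2 distinct variables (y, w), each appearing in the body. In the free term algebra distinct substitutions yield syntactically distinct ground instances.
Number of ground instances = 2^2 = 4.

4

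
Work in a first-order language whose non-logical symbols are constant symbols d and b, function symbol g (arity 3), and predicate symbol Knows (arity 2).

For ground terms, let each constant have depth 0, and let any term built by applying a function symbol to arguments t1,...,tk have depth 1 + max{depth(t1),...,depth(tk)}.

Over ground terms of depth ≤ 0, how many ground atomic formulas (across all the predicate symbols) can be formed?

4

First count ground terms of depth ≤ 0.
If N_k denotes the number of depth-≤k ground terms, the 2 constants give N_0 = 2, and each function symbol of arity r contributes N_{k-1}^r new terms at level k: N_k = 2 + N_{k-1}^3.
N_0 = 2
So |H| = 2.
Each predicate of arity r yields |H|^r ground atoms (one per choice of an r-tuple from H):
  Knows: 2^2 = 4
Total ground atoms: 4.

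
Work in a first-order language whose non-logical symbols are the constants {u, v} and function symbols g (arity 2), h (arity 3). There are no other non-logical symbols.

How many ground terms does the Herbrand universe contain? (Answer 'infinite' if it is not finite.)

The signature has at least one function symbol (g, arity 2) and at least one constant (u).
Iterating g gives infinitely many distinct ground terms: u, g(u, u), g(g(u, u), g(u, u)), ...
So the Herbrand universe is infinite.

infinite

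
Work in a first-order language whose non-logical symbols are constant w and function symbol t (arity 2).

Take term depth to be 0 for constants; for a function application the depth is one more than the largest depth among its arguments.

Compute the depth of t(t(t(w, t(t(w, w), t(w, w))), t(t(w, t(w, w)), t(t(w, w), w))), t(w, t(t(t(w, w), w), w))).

5

depth(t(w, w)) = 1 + max(0, 0) = 1
depth(t(t(w, w), t(w, w))) = 1 + max(1, 1) = 2
depth(t(w, t(t(w, w), t(w, w)))) = 1 + max(0, 2) = 3
depth(t(w, t(w, w))) = 1 + max(0, 1) = 2
depth(t(t(w, w), w)) = 1 + max(1, 0) = 2
depth(t(t(w, t(w, w)), t(t(w, w), w))) = 1 + max(2, 2) = 3
depth(t(t(w, t(t(w, w), t(w, w))), t(t(w, t(w, w)), t(t(w, w), w)))) = 1 + max(3, 3) = 4
depth(t(t(t(w, w), w), w)) = 1 + max(2, 0) = 3
depth(t(w, t(t(t(w, w), w), w))) = 1 + max(0, 3) = 4
depth(t(t(t(w, t(t(w, w), t(w, w))), t(t(w, t(w, w)), t(t(w, w), w))), t(w, t(t(t(w, w), w), w)))) = 1 + max(4, 4) = 5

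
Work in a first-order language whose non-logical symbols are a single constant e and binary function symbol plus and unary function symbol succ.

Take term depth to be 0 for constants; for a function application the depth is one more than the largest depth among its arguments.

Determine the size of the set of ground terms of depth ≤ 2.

Let N_k = |{terms of depth ≤ k}|. Then N_0 = 1 and N_k = 1 + N_{k-1}^2 + N_{k-1} for k ≥ 1 (one summand per function symbol, arity giving the exponent).
N_0 = 1
N_1 = 1 + 1^2 + 1 = 3
N_2 = 1 + 3^2 + 3 = 13

13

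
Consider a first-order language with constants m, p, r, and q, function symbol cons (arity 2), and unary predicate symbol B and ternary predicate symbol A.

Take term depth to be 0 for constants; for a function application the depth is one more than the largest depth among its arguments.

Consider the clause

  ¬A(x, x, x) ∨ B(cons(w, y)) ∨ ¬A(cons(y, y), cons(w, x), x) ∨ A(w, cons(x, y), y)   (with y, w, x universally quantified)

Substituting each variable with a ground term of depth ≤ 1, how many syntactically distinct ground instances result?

8000

Ground terms of depth ≤ 1:
  Let N_k count ground terms of depth at most k. Each non-constant term of depth ≤ k is some function symbol applied to depth-≤(k−1) arguments, giving N_k = 4 + N_{k-1}^2.
  N_0 = 4
  N_1 = 4 + 4^2 = 20
So there are 20 ground terms available for substitution.
The clause has 3 distinct variables (y, w, x), each appearing in the body. In the free term algebra distinct substitutions yield syntactically distinct ground instances.
Number of ground instances = 20^3 = 8000.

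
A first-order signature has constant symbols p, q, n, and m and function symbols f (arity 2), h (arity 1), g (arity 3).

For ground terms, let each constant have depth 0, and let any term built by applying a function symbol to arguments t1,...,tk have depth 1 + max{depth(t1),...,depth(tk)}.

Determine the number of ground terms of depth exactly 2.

689220

Let N_k count ground terms of depth at most k. Each non-constant term of depth ≤ k is some function symbol applied to depth-≤(k−1) arguments, giving N_k = 4 + N_{k-1}^2 + N_{k-1} + N_{k-1}^3.
N_0 = 4
N_1 = 4 + 4^2 + 4 + 4^3 = 88
N_2 = 4 + 88^2 + 88 + 88^3 = 689308
Terms of depth exactly 2: N_2 − N_1 = 689308 − 88 = 689220.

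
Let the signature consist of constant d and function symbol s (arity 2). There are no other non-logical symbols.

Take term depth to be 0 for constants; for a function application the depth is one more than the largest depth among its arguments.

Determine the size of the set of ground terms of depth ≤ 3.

Let N_k count ground terms of depth at most k. Each non-constant term of depth ≤ k is some function symbol applied to depth-≤(k−1) arguments, giving N_k = 1 + N_{k-1}^2.
N_0 = 1
N_1 = 1 + 1^2 = 2
N_2 = 1 + 2^2 = 5
N_3 = 1 + 5^2 = 26

26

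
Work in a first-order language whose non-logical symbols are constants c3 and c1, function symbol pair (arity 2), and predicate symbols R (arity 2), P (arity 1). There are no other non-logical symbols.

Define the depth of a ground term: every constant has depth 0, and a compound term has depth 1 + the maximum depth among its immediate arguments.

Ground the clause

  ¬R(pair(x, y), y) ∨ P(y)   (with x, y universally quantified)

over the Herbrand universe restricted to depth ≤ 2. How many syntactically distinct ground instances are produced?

Ground terms of depth ≤ 2:
  Count level by level. With function symbols pair/2, the terms of depth ≤ k are the 2 constants together with each function applied to depth-≤(k−1) tuples, so N_k = 2 + N_{k-1}^2.
  N_0 = 2
  N_1 = 2 + 2^2 = 6
  N_2 = 2 + 6^2 = 38
So there are 38 ground terms available for substitution.
Each of x, y ranges independently over the available ground terms, and distinct assignments produce distinct instances.
Number of ground instances = 38^2 = 1444.

1444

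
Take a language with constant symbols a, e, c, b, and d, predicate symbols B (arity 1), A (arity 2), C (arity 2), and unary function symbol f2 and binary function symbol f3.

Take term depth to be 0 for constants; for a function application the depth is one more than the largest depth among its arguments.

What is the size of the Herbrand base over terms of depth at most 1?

First count ground terms of depth ≤ 1.
Let N_k count ground terms of depth at most k. Each non-constant term of depth ≤ k is some function symbol applied to depth-≤(k−1) arguments, giving N_k = 5 + N_{k-1} + N_{k-1}^2.
N_0 = 5
N_1 = 5 + 5 + 5^2 = 35
So |H| = 35.
A ground atom is a predicate applied to a tuple of terms from H, so the count is the sum over predicates of |H|^arity:
  B: 35;  A: 35^2 = 1225;  C: 35^2 = 1225
Total ground atoms: 35 + 1225 + 1225 = 2485.

2485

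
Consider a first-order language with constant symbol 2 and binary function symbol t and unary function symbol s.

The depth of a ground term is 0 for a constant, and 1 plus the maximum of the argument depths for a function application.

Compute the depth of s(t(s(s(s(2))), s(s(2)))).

5

depth(s(2)) = 1 + depth(2) = 1 + 0 = 1
depth(s(s(2))) = 1 + depth(s(2)) = 1 + 1 = 2
depth(s(s(s(2)))) = 1 + depth(s(s(2))) = 1 + 2 = 3
depth(t(s(s(s(2))), s(s(2)))) = 1 + max(3, 2) = 4
depth(s(t(s(s(s(2))), s(s(2))))) = 1 + depth(t(s(s(s(2))), s(s(2)))) = 1 + 4 = 5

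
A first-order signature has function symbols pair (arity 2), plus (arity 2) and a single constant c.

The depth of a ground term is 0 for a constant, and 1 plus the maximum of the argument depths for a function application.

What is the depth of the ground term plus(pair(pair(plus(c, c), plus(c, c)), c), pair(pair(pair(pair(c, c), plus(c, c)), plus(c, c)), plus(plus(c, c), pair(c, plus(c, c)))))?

depth(plus(c, c)) = 1 + max(0, 0) = 1
depth(pair(plus(c, c), plus(c, c))) = 1 + max(1, 1) = 2
depth(pair(pair(plus(c, c), plus(c, c)), c)) = 1 + max(2, 0) = 3
depth(pair(c, c)) = 1 + max(0, 0) = 1
depth(pair(pair(c, c), plus(c, c))) = 1 + max(1, 1) = 2
depth(pair(pair(pair(c, c), plus(c, c)), plus(c, c))) = 1 + max(2, 1) = 3
depth(pair(c, plus(c, c))) = 1 + max(0, 1) = 2
depth(plus(plus(c, c), pair(c, plus(c, c)))) = 1 + max(1, 2) = 3
depth(pair(pair(pair(pair(c, c), plus(c, c)), plus(c, c)), plus(plus(c, c), pair(c, plus(c, c))))) = 1 + max(3, 3) = 4
depth(plus(pair(pair(plus(c, c), plus(c, c)), c), pair(pair(pair(pair(c, c), plus(c, c)), plus(c, c)), plus(plus(c, c), pair(c, plus(c, c)))))) = 1 + max(3, 4) = 5

5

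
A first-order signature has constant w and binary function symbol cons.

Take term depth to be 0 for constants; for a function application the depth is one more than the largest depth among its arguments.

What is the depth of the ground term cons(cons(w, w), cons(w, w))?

depth(cons(w, w)) = 1 + max(0, 0) = 1
depth(cons(cons(w, w), cons(w, w))) = 1 + max(1, 1) = 2

2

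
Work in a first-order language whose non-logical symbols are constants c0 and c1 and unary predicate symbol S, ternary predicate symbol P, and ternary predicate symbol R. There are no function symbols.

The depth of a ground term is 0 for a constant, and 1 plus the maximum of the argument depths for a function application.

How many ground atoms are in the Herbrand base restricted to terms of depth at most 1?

First count ground terms of depth ≤ 1.
With no function symbols every ground term is a constant, so there are exactly 2 ground terms at every depth bound.
N_0 = 2
N_1 = 2
Explicitly: c0, c1.
So |H| = 2.
For each predicate symbol, the number of ground atoms is |H| raised to its arity; summing:
  S: 2;  P: 2^3 = 8;  R: 2^3 = 8
Total ground atoms: 2 + 8 + 8 = 18.

18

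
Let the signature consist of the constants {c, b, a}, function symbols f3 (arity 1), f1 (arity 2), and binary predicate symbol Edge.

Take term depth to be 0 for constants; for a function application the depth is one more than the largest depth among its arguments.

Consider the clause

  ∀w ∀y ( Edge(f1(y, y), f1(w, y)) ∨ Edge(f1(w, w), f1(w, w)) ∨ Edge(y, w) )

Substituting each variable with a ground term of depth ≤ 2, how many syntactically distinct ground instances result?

Ground terms of depth ≤ 2:
  Count level by level. With function symbols f3/1, f1/2, the terms of depth ≤ k are the 3 constants together with each function applied to depth-≤(k−1) tuples, so N_k = 3 + N_{k-1} + N_{k-1}^2.
  N_0 = 3
  N_1 = 3 + 3 + 3^2 = 15
  N_2 = 3 + 15 + 15^2 = 243
So there are 243 ground terms available for substitution.
Each of w, y ranges independently over the available ground terms, and distinct assignments produce distinct instances.
Number of ground instances = 243^2 = 59049.

59049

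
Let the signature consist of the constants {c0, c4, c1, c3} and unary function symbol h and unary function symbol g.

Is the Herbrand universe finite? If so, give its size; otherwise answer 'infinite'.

infinite

The signature has at least one function symbol (h, arity 1) and at least one constant (c0).
Iterating h gives infinitely many distinct ground terms: c0, h(c0), h(h(c0)), ...
So the Herbrand universe is infinite.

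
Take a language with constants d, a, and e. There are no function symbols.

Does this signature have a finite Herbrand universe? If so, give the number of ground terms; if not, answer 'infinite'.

There are no function symbols, so every ground term is one of the 3 constants.
The Herbrand universe is {d, a, e}, which is finite with 3 elements.

3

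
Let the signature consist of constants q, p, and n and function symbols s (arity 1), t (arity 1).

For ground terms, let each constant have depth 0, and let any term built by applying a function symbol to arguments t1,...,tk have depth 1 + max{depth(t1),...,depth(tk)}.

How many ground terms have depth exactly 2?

Let N_k = |{terms of depth ≤ k}|. Then N_0 = 3 and N_k = 3 + N_{k-1} + N_{k-1} for k ≥ 1 (one summand per function symbol, arity giving the exponent).
N_0 = 3
N_1 = 3 + 3 + 3 = 9
N_2 = 3 + 9 + 9 = 21
Terms of depth exactly 2: N_2 − N_1 = 21 − 9 = 12.

12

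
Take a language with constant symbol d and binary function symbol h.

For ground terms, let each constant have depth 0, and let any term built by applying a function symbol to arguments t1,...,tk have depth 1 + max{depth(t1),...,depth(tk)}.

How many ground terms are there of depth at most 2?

Let N_k count ground terms of depth at most k. Each non-constant term of depth ≤ k is some function symbol applied to depth-≤(k−1) arguments, giving N_k = 1 + N_{k-1}^2.
N_0 = 1
N_1 = 1 + 1^2 = 2
N_2 = 1 + 2^2 = 5
Explicitly: d, h(d, d), h(d, h(d, d)), h(h(d, d), d), h(h(d, d), h(d, d)).

5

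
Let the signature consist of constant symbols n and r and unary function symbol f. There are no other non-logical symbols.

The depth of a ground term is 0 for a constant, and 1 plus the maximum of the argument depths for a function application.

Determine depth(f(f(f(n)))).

depth(f(n)) = 1 + depth(n) = 1 + 0 = 1
depth(f(f(n))) = 1 + depth(f(n)) = 1 + 1 = 2
depth(f(f(f(n)))) = 1 + depth(f(f(n))) = 1 + 2 = 3

3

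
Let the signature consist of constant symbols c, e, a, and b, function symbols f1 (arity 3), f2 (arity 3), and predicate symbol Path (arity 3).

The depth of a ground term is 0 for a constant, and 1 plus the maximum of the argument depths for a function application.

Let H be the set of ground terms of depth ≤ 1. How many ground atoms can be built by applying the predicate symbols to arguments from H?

First count ground terms of depth ≤ 1.
Count level by level. With function symbols f1/3, f2/3, the terms of depth ≤ k are the 4 constants together with each function applied to depth-≤(k−1) tuples, so N_k = 4 + N_{k-1}^3 + N_{k-1}^3.
N_0 = 4
N_1 = 4 + 4^3 + 4^3 = 132
So |H| = 132.
A ground atom is a predicate applied to a tuple of terms from H, so the count is the sum over predicates of |H|^arity:
  Path: 132^3 = 2299968
Total ground atoms: 2299968.

2299968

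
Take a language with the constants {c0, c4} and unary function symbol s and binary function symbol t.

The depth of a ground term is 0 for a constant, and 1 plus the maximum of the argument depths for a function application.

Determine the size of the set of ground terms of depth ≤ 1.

8

If N_k denotes the number of depth-≤k ground terms, the 2 constants give N_0 = 2, and each function symbol of arity r contributes N_{k-1}^r new terms at level k: N_k = 2 + N_{k-1} + N_{k-1}^2.
N_0 = 2
N_1 = 2 + 2 + 2^2 = 8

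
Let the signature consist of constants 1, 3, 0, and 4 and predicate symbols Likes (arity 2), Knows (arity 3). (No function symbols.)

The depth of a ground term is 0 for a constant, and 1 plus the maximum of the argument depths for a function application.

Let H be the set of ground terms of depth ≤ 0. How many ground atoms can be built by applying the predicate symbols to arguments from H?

80

First count ground terms of depth ≤ 0.
With no function symbols every ground term is a constant, so there are exactly 4 ground terms at every depth bound.
N_0 = 4
So |H| = 4.
For each predicate symbol, the number of ground atoms is |H| raised to its arity; summing:
  Likes: 4^2 = 16;  Knows: 4^3 = 64
Total ground atoms: 16 + 64 = 80.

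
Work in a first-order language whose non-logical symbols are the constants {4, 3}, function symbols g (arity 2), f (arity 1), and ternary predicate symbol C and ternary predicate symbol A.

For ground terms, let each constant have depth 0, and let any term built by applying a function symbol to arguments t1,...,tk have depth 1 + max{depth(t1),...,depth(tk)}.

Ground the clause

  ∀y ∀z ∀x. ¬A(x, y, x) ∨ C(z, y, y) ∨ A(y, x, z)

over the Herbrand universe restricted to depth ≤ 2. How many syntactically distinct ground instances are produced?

Ground terms of depth ≤ 2:
  Let N_k count ground terms of depth at most k. Each non-constant term of depth ≤ k is some function symbol applied to depth-≤(k−1) arguments, giving N_k = 2 + N_{k-1}^2 + N_{k-1}.
  N_0 = 2
  N_1 = 2 + 2^2 + 2 = 8
  N_2 = 2 + 8^2 + 8 = 74
So there are 74 ground terms available for substitution.
Each of y, z, x ranges independently over the available ground terms, and distinct assignments produce distinct instances.
Number of ground instances = 74^3 = 405224.

405224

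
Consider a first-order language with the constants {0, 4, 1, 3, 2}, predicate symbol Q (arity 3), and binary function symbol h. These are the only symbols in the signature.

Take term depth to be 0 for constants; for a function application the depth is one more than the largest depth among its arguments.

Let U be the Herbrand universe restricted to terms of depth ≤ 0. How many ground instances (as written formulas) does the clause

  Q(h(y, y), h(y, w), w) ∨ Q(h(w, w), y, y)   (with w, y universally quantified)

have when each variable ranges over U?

25

Ground terms of depth ≤ 0:
  Let N_k = |{terms of depth ≤ k}|. Then N_0 = 5 and N_k = 5 + N_{k-1}^2 for k ≥ 1 (one summand per function symbol, arity giving the exponent).
  N_0 = 5
  Explicitly: 0, 4, 1, 3, 2.
So there are 5 ground terms available for substitution.
Each of w, y ranges independently over the available ground terms, and distinct assignments produce distinct instances.
Number of ground instances = 5^2 = 25.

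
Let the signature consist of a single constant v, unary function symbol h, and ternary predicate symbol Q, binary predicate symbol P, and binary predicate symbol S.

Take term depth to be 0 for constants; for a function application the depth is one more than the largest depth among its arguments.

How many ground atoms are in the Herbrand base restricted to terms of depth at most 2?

First count ground terms of depth ≤ 2.
Write N_k for the number of ground terms of depth ≤ k. A term of depth ≤ k is either a constant or a function symbol applied to arguments of depth ≤ k−1, so N_k = 1 + N_{k-1}.
N_0 = 1
N_1 = 1 + 1 = 2
N_2 = 1 + 2 = 3
So |H| = 3.
Each predicate of arity r yields |H|^r ground atoms (one per choice of an r-tuple from H):
  Q: 3^3 = 27;  P: 3^2 = 9;  S: 3^2 = 9
Total ground atoms: 27 + 9 + 9 = 45.

45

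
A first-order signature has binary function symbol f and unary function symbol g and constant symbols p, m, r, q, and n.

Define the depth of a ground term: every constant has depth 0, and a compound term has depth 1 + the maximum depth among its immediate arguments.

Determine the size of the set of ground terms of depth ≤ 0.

Let N_k count ground terms of depth at most k. Each non-constant term of depth ≤ k is some function symbol applied to depth-≤(k−1) arguments, giving N_k = 5 + N_{k-1}^2 + N_{k-1}.
N_0 = 5
Explicitly: p, m, r, q, n.

5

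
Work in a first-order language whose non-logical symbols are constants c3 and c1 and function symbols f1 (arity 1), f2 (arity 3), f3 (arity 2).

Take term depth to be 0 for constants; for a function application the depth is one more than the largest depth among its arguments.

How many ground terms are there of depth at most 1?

Count level by level. With function symbols f1/1, f2/3, f3/2, the terms of depth ≤ k are the 2 constants together with each function applied to depth-≤(k−1) tuples, so N_k = 2 + N_{k-1} + N_{k-1}^3 + N_{k-1}^2.
N_0 = 2
N_1 = 2 + 2 + 2^3 + 2^2 = 16

16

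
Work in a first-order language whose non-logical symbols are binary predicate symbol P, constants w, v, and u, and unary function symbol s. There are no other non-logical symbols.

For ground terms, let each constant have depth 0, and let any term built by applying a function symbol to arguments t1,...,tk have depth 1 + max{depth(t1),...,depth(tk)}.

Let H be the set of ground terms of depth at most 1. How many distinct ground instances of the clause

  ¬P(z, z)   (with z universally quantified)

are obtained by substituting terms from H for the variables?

Ground terms of depth ≤ 1:
  Write N_k for the number of ground terms of depth ≤ k. A term of depth ≤ k is either a constant or a function symbol applied to arguments of depth ≤ k−1, so N_k = 3 + N_{k-1}.
  N_0 = 3
  N_1 = 3 + 3 = 6
  Explicitly: w, v, u, s(w), s(v), s(u).
So there are 6 ground terms available for substitution.
The clause has 1 distinct variable (z), which appears in the body. In the free term algebra distinct substitutions yield syntactically distinct ground instances.
Number of ground instances = 6.

6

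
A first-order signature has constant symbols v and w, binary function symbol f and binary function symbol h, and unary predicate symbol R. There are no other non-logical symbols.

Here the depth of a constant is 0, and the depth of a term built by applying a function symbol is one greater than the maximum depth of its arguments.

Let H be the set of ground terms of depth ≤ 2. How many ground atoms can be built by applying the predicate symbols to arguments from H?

202

First count ground terms of depth ≤ 2.
Write N_k for the number of ground terms of depth ≤ k. A term of depth ≤ k is either a constant or a function symbol applied to arguments of depth ≤ k−1, so N_k = 2 + N_{k-1}^2 + N_{k-1}^2.
N_0 = 2
N_1 = 2 + 2^2 + 2^2 = 10
N_2 = 2 + 10^2 + 10^2 = 202
So |H| = 202.
Ground atoms are formed by filling each argument slot of a predicate with a term from H, so an r-ary predicate gives |H|^r atoms:
  R: 202
Total ground atoms: 202.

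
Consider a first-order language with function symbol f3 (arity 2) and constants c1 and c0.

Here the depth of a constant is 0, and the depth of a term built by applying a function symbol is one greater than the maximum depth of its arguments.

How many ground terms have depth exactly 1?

Count level by level. With function symbols f3/2, the terms of depth ≤ k are the 2 constants together with each function applied to depth-≤(k−1) tuples, so N_k = 2 + N_{k-1}^2.
N_0 = 2
N_1 = 2 + 2^2 = 6
Terms of depth exactly 1: N_1 − N_0 = 6 − 2 = 4.

4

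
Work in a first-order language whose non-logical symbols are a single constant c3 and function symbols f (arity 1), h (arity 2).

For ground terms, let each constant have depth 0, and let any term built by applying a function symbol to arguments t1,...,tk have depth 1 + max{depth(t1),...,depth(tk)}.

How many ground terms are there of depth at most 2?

13

Write N_k for the number of ground terms of depth ≤ k. A term of depth ≤ k is either a constant or a function symbol applied to arguments of depth ≤ k−1, so N_k = 1 + N_{k-1} + N_{k-1}^2.
N_0 = 1
N_1 = 1 + 1 + 1^2 = 3
N_2 = 1 + 3 + 3^2 = 13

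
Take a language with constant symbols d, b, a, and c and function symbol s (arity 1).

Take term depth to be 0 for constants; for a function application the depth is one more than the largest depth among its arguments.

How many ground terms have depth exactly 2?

If N_k denotes the number of depth-≤k ground terms, the 4 constants give N_0 = 4, and each function symbol of arity r contributes N_{k-1}^r new terms at level k: N_k = 4 + N_{k-1}.
N_0 = 4
N_1 = 4 + 4 = 8
N_2 = 4 + 8 = 12
Terms of depth exactly 2: N_2 − N_1 = 12 − 8 = 4.

4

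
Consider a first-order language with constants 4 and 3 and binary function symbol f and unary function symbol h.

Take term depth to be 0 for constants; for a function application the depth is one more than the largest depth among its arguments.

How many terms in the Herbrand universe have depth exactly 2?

Let N_k = |{terms of depth ≤ k}|. Then N_0 = 2 and N_k = 2 + N_{k-1}^2 + N_{k-1} for k ≥ 1 (one summand per function symbol, arity giving the exponent).
N_0 = 2
N_1 = 2 + 2^2 + 2 = 8
N_2 = 2 + 8^2 + 8 = 74
Terms of depth exactly 2: N_2 − N_1 = 74 − 8 = 66.

66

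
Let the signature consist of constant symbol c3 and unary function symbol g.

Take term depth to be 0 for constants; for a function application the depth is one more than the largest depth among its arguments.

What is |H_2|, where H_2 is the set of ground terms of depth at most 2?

If N_k denotes the number of depth-≤k ground terms, the 1 constant gives N_0 = 1, and each function symbol of arity r contributes N_{k-1}^r new terms at level k: N_k = 1 + N_{k-1}.
N_0 = 1
N_1 = 1 + 1 = 2
N_2 = 1 + 2 = 3
Explicitly: c3, g(c3), g(g(c3)).

3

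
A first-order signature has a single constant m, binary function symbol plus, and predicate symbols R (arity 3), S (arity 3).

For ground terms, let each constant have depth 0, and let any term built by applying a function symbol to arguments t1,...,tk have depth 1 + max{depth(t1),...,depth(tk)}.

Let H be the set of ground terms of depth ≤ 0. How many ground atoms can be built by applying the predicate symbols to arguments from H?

2

First count ground terms of depth ≤ 0.
Write N_k for the number of ground terms of depth ≤ k. A term of depth ≤ k is either a constant or a function symbol applied to arguments of depth ≤ k−1, so N_k = 1 + N_{k-1}^2.
N_0 = 1
Explicitly: m.
So |H| = 1.
For each predicate symbol, the number of ground atoms is |H| raised to its arity; summing:
  R: 1^3 = 1;  S: 1^3 = 1
Total ground atoms: 1 + 1 = 2.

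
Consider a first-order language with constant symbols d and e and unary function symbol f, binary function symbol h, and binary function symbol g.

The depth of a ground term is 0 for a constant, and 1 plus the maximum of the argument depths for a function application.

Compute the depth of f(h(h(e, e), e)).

3

depth(h(e, e)) = 1 + max(0, 0) = 1
depth(h(h(e, e), e)) = 1 + max(1, 0) = 2
depth(f(h(h(e, e), e))) = 1 + depth(h(h(e, e), e)) = 1 + 2 = 3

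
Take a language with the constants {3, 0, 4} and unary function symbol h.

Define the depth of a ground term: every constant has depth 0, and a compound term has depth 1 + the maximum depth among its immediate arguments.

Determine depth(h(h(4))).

2

depth(h(4)) = 1 + depth(4) = 1 + 0 = 1
depth(h(h(4))) = 1 + depth(h(4)) = 1 + 1 = 2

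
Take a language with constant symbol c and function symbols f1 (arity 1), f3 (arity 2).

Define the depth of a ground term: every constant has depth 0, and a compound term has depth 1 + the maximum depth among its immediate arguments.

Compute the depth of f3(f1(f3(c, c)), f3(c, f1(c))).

3

depth(f3(c, c)) = 1 + max(0, 0) = 1
depth(f1(f3(c, c))) = 1 + depth(f3(c, c)) = 1 + 1 = 2
depth(f1(c)) = 1 + depth(c) = 1 + 0 = 1
depth(f3(c, f1(c))) = 1 + max(0, 1) = 2
depth(f3(f1(f3(c, c)), f3(c, f1(c)))) = 1 + max(2, 2) = 3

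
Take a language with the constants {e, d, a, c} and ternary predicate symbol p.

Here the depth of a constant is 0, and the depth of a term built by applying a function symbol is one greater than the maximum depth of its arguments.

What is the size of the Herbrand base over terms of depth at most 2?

64

First count ground terms of depth ≤ 2.
With no function symbols every ground term is a constant, so there are exactly 4 ground terms at every depth bound.
N_0 = 4
N_1 = 4
N_2 = 4
Explicitly: e, d, a, c.
So |H| = 4.
Ground atoms are formed by filling each argument slot of a predicate with a term from H, so an r-ary predicate gives |H|^r atoms:
  p: 4^3 = 64
Total ground atoms: 64.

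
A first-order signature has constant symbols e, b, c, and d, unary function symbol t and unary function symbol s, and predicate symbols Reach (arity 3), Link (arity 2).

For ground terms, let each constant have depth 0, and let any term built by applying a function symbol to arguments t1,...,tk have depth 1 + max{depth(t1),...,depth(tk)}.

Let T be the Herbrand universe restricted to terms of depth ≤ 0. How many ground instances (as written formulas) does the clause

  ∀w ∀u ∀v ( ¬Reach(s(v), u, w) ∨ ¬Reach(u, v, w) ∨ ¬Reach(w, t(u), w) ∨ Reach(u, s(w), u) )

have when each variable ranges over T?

Ground terms of depth ≤ 0:
  Let N_k count ground terms of depth at most k. Each non-constant term of depth ≤ k is some function symbol applied to depth-≤(k−1) arguments, giving N_k = 4 + N_{k-1} + N_{k-1}.
  N_0 = 4
  Explicitly: e, b, c, d.
So there are 4 ground terms available for substitution.
The clause has 3 distinct variables (w, u, v), each appearing in the body. In the free term algebra distinct substitutions yield syntactically distinct ground instances.
Number of ground instances = 4^3 = 64.

64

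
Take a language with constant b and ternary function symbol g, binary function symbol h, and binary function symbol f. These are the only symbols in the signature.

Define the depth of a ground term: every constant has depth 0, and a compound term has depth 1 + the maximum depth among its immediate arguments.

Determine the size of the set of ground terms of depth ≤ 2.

Let N_k count ground terms of depth at most k. Each non-constant term of depth ≤ k is some function symbol applied to depth-≤(k−1) arguments, giving N_k = 1 + N_{k-1}^3 + N_{k-1}^2 + N_{k-1}^2.
N_0 = 1
N_1 = 1 + 1^3 + 1^2 + 1^2 = 4
N_2 = 1 + 4^3 + 4^2 + 4^2 = 97

97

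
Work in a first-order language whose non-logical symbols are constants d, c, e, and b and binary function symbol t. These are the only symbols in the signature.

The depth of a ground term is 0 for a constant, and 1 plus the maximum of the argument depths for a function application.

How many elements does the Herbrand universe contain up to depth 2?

404

If N_k denotes the number of depth-≤k ground terms, the 4 constants give N_0 = 4, and each function symbol of arity r contributes N_{k-1}^r new terms at level k: N_k = 4 + N_{k-1}^2.
N_0 = 4
N_1 = 4 + 4^2 = 20
N_2 = 4 + 20^2 = 404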